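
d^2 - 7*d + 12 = (d - 4)*(d - 3)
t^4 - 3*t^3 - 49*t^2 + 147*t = t*(t - 7)*(t - 3)*(t + 7)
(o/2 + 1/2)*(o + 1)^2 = o^3/2 + 3*o^2/2 + 3*o/2 + 1/2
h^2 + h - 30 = (h - 5)*(h + 6)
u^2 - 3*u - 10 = (u - 5)*(u + 2)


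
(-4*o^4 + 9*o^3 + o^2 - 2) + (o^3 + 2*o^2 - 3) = -4*o^4 + 10*o^3 + 3*o^2 - 5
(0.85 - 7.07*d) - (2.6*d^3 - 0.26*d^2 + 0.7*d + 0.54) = -2.6*d^3 + 0.26*d^2 - 7.77*d + 0.31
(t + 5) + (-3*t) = 5 - 2*t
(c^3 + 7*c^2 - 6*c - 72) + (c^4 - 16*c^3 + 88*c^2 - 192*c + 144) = c^4 - 15*c^3 + 95*c^2 - 198*c + 72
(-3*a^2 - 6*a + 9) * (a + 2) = -3*a^3 - 12*a^2 - 3*a + 18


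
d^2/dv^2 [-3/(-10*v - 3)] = 600/(10*v + 3)^3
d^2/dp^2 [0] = 0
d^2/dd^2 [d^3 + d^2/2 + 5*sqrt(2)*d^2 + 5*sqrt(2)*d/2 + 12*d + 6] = 6*d + 1 + 10*sqrt(2)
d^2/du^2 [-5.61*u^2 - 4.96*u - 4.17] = -11.2200000000000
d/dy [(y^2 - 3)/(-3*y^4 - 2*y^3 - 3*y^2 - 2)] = 2*y*(-3*y^4 - 2*y^3 - 3*y^2 + 3*(y^2 - 3)*(2*y^2 + y + 1) - 2)/(3*y^4 + 2*y^3 + 3*y^2 + 2)^2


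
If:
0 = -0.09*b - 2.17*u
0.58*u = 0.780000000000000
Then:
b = -32.43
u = 1.34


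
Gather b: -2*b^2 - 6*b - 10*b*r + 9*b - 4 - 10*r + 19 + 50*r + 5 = -2*b^2 + b*(3 - 10*r) + 40*r + 20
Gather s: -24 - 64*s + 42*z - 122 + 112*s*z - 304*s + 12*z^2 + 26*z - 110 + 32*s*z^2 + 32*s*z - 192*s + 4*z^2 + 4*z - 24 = s*(32*z^2 + 144*z - 560) + 16*z^2 + 72*z - 280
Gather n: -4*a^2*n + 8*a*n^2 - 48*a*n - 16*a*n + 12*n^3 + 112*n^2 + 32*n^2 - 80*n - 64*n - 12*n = 12*n^3 + n^2*(8*a + 144) + n*(-4*a^2 - 64*a - 156)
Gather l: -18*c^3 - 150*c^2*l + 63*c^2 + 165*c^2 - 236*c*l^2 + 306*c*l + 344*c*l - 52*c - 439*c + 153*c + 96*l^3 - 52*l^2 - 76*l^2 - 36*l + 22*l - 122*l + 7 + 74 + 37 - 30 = -18*c^3 + 228*c^2 - 338*c + 96*l^3 + l^2*(-236*c - 128) + l*(-150*c^2 + 650*c - 136) + 88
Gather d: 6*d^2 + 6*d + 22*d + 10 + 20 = 6*d^2 + 28*d + 30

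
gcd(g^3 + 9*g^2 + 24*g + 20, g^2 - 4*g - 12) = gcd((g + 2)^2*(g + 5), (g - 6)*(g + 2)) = g + 2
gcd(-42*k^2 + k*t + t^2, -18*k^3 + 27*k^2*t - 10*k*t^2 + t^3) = -6*k + t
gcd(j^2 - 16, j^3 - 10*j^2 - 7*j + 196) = j + 4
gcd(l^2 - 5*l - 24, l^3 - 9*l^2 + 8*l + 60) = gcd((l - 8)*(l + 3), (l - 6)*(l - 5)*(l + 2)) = 1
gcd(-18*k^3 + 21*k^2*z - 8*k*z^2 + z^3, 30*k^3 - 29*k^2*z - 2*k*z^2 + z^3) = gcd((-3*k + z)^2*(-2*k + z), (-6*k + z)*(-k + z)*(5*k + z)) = 1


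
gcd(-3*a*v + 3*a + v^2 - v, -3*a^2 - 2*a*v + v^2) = -3*a + v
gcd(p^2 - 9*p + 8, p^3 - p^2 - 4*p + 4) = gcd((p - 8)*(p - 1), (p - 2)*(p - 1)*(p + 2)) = p - 1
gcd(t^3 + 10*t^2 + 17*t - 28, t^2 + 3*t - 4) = t^2 + 3*t - 4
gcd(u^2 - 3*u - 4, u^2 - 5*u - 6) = u + 1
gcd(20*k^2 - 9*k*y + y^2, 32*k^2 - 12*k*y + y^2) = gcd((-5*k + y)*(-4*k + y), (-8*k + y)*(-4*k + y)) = -4*k + y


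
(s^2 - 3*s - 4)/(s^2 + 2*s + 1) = (s - 4)/(s + 1)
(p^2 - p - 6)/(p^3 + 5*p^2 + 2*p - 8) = (p - 3)/(p^2 + 3*p - 4)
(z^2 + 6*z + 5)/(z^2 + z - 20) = (z + 1)/(z - 4)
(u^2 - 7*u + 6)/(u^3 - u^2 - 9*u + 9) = (u - 6)/(u^2 - 9)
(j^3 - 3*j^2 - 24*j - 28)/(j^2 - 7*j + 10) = (j^3 - 3*j^2 - 24*j - 28)/(j^2 - 7*j + 10)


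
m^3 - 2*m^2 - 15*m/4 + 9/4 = (m - 3)*(m - 1/2)*(m + 3/2)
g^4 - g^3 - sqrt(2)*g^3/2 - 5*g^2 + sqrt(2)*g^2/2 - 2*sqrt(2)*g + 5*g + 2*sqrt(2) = (g - 1)*(g - 2*sqrt(2))*(g + sqrt(2)/2)*(g + sqrt(2))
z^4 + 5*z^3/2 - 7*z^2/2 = z^2*(z - 1)*(z + 7/2)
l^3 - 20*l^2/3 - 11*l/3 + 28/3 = (l - 7)*(l - 1)*(l + 4/3)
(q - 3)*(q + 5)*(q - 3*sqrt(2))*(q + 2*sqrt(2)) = q^4 - sqrt(2)*q^3 + 2*q^3 - 27*q^2 - 2*sqrt(2)*q^2 - 24*q + 15*sqrt(2)*q + 180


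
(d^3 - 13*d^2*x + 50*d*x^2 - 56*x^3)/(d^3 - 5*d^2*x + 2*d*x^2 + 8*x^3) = (d - 7*x)/(d + x)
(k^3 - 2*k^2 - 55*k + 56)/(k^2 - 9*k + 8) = k + 7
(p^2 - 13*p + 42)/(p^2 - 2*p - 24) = (p - 7)/(p + 4)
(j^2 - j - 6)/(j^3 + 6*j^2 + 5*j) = (j^2 - j - 6)/(j*(j^2 + 6*j + 5))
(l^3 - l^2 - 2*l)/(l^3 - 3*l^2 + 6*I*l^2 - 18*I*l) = (l^2 - l - 2)/(l^2 + l*(-3 + 6*I) - 18*I)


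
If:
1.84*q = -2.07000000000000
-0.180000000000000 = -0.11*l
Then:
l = 1.64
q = -1.12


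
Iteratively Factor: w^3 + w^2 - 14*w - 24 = (w - 4)*(w^2 + 5*w + 6) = (w - 4)*(w + 2)*(w + 3)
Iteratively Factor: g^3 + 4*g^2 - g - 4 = (g + 4)*(g^2 - 1) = (g + 1)*(g + 4)*(g - 1)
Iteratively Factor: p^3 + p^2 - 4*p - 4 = (p - 2)*(p^2 + 3*p + 2) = (p - 2)*(p + 1)*(p + 2)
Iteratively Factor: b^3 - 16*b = (b)*(b^2 - 16) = b*(b - 4)*(b + 4)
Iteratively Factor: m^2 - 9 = (m - 3)*(m + 3)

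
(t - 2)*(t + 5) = t^2 + 3*t - 10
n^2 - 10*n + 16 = (n - 8)*(n - 2)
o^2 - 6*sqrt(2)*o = o*(o - 6*sqrt(2))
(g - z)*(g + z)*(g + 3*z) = g^3 + 3*g^2*z - g*z^2 - 3*z^3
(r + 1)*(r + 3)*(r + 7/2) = r^3 + 15*r^2/2 + 17*r + 21/2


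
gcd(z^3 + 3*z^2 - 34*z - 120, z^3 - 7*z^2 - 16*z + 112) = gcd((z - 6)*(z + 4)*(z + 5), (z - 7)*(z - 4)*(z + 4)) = z + 4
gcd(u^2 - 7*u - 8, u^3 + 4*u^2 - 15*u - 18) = u + 1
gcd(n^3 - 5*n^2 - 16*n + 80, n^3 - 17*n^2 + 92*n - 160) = n^2 - 9*n + 20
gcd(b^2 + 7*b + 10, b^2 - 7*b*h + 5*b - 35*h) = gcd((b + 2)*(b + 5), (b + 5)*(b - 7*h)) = b + 5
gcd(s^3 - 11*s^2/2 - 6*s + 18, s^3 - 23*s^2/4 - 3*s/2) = s - 6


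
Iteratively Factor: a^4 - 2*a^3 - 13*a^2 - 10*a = (a + 1)*(a^3 - 3*a^2 - 10*a) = a*(a + 1)*(a^2 - 3*a - 10) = a*(a - 5)*(a + 1)*(a + 2)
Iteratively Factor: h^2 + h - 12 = (h + 4)*(h - 3)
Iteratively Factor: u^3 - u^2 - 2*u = (u - 2)*(u^2 + u) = (u - 2)*(u + 1)*(u)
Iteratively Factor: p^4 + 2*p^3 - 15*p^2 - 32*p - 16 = (p + 4)*(p^3 - 2*p^2 - 7*p - 4) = (p + 1)*(p + 4)*(p^2 - 3*p - 4) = (p + 1)^2*(p + 4)*(p - 4)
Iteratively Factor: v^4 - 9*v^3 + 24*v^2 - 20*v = (v - 2)*(v^3 - 7*v^2 + 10*v) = v*(v - 2)*(v^2 - 7*v + 10) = v*(v - 2)^2*(v - 5)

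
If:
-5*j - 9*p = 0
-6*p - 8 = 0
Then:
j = 12/5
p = -4/3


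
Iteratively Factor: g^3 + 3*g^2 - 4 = (g - 1)*(g^2 + 4*g + 4) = (g - 1)*(g + 2)*(g + 2)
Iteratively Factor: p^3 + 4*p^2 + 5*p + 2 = (p + 2)*(p^2 + 2*p + 1) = (p + 1)*(p + 2)*(p + 1)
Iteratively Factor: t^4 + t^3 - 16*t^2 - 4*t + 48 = (t - 3)*(t^3 + 4*t^2 - 4*t - 16) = (t - 3)*(t + 4)*(t^2 - 4) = (t - 3)*(t - 2)*(t + 4)*(t + 2)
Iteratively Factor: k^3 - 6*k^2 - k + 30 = (k - 5)*(k^2 - k - 6) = (k - 5)*(k + 2)*(k - 3)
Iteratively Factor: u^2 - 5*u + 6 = (u - 2)*(u - 3)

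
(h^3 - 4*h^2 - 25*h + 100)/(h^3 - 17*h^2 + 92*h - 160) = (h + 5)/(h - 8)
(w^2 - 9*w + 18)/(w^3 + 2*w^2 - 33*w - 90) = (w - 3)/(w^2 + 8*w + 15)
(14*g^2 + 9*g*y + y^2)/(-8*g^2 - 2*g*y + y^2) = (7*g + y)/(-4*g + y)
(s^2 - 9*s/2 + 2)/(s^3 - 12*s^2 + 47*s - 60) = (s - 1/2)/(s^2 - 8*s + 15)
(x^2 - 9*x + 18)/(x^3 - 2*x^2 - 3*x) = (x - 6)/(x*(x + 1))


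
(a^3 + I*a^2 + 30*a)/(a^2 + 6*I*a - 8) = a*(a^2 + I*a + 30)/(a^2 + 6*I*a - 8)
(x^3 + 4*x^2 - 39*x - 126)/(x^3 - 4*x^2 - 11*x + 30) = (x^2 + x - 42)/(x^2 - 7*x + 10)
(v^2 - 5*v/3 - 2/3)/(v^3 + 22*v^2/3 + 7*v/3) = (v - 2)/(v*(v + 7))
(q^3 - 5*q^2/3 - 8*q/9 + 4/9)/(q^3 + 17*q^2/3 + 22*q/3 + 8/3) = (3*q^2 - 7*q + 2)/(3*(q^2 + 5*q + 4))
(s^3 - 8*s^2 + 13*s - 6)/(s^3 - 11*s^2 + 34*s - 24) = (s - 1)/(s - 4)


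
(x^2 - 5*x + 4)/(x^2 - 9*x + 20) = (x - 1)/(x - 5)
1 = 1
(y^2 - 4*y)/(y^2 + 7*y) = (y - 4)/(y + 7)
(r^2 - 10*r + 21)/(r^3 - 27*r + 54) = (r - 7)/(r^2 + 3*r - 18)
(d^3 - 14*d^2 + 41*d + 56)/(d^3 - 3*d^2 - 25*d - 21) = (d - 8)/(d + 3)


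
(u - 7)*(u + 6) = u^2 - u - 42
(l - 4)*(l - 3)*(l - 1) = l^3 - 8*l^2 + 19*l - 12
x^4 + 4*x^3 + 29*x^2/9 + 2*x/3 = x*(x + 1/3)*(x + 2/3)*(x + 3)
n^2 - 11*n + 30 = (n - 6)*(n - 5)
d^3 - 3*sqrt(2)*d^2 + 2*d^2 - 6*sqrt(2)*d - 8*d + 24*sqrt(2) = (d - 2)*(d + 4)*(d - 3*sqrt(2))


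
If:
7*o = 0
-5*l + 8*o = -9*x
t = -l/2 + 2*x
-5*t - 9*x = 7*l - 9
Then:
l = 162/271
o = 0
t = 99/271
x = 90/271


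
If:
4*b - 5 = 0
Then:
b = 5/4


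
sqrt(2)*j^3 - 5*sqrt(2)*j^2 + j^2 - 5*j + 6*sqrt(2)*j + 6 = (j - 3)*(j - 2)*(sqrt(2)*j + 1)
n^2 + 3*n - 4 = (n - 1)*(n + 4)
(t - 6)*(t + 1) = t^2 - 5*t - 6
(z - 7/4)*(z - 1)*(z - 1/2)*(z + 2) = z^4 - 5*z^3/4 - 27*z^2/8 + 43*z/8 - 7/4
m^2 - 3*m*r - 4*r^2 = (m - 4*r)*(m + r)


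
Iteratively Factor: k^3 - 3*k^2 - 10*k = (k - 5)*(k^2 + 2*k) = (k - 5)*(k + 2)*(k)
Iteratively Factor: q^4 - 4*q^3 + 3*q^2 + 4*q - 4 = (q + 1)*(q^3 - 5*q^2 + 8*q - 4) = (q - 2)*(q + 1)*(q^2 - 3*q + 2) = (q - 2)*(q - 1)*(q + 1)*(q - 2)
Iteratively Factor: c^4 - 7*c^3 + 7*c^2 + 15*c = (c + 1)*(c^3 - 8*c^2 + 15*c) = (c - 5)*(c + 1)*(c^2 - 3*c) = c*(c - 5)*(c + 1)*(c - 3)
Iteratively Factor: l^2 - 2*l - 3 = (l + 1)*(l - 3)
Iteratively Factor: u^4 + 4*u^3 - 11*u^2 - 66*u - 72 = (u + 2)*(u^3 + 2*u^2 - 15*u - 36) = (u - 4)*(u + 2)*(u^2 + 6*u + 9) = (u - 4)*(u + 2)*(u + 3)*(u + 3)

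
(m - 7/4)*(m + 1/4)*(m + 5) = m^3 + 7*m^2/2 - 127*m/16 - 35/16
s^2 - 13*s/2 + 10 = (s - 4)*(s - 5/2)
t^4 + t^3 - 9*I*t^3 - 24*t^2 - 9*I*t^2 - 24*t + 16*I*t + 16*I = (t + 1)*(t - 4*I)^2*(t - I)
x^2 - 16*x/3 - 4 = (x - 6)*(x + 2/3)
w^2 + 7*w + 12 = (w + 3)*(w + 4)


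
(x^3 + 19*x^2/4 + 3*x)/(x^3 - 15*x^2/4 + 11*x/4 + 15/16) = 4*x*(4*x^2 + 19*x + 12)/(16*x^3 - 60*x^2 + 44*x + 15)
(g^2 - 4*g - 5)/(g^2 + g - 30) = (g + 1)/(g + 6)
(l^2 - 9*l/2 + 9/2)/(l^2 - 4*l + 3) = (l - 3/2)/(l - 1)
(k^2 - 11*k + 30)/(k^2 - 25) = (k - 6)/(k + 5)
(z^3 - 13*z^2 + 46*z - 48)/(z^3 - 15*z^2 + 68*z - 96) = (z - 2)/(z - 4)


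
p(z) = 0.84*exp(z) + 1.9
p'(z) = 0.84*exp(z)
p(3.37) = 26.33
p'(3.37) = 24.43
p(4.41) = 71.01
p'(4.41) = 69.11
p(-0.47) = 2.43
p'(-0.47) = 0.53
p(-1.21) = 2.15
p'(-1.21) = 0.25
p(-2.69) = 1.96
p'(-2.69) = 0.06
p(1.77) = 6.83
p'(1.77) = 4.93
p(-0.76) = 2.29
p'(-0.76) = 0.39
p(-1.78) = 2.04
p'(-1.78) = 0.14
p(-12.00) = 1.90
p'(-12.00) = 0.00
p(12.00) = 136715.92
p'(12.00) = 136714.02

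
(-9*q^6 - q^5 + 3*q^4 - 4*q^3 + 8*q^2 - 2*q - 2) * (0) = 0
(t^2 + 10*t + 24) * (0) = 0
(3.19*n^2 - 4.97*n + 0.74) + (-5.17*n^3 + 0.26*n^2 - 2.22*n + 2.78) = -5.17*n^3 + 3.45*n^2 - 7.19*n + 3.52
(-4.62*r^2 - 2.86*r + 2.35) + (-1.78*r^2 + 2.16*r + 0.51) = -6.4*r^2 - 0.7*r + 2.86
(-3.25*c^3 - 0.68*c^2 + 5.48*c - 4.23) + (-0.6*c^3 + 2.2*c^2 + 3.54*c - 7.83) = -3.85*c^3 + 1.52*c^2 + 9.02*c - 12.06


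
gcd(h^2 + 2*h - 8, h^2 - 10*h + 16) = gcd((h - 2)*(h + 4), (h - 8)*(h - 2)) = h - 2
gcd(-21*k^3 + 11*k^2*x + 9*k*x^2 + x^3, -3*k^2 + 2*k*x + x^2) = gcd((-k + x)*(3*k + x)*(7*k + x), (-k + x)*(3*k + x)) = -3*k^2 + 2*k*x + x^2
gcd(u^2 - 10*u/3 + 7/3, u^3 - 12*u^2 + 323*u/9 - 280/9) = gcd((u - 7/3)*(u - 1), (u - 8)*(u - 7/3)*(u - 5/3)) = u - 7/3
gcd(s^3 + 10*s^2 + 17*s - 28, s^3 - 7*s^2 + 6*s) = s - 1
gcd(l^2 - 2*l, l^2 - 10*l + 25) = 1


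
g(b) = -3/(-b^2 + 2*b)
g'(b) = -3*(2*b - 2)/(-b^2 + 2*b)^2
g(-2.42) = 0.28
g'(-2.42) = 0.18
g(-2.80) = 0.22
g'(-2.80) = 0.13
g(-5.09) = 0.08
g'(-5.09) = 0.03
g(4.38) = 0.29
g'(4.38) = -0.19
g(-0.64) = 1.78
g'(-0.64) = 3.45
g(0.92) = -3.02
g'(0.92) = 0.49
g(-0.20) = 6.82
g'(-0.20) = 37.19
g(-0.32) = 4.04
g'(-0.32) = 14.37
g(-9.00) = 0.03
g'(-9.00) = 0.01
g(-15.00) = 0.01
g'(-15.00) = 0.00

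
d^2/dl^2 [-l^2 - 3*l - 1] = -2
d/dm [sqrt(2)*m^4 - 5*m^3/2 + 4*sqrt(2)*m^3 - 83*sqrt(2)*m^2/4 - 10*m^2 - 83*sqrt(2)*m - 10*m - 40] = 4*sqrt(2)*m^3 - 15*m^2/2 + 12*sqrt(2)*m^2 - 83*sqrt(2)*m/2 - 20*m - 83*sqrt(2) - 10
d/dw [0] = 0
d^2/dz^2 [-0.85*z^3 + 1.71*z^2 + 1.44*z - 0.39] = 3.42 - 5.1*z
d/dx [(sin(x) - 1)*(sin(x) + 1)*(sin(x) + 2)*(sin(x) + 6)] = 2*(2*sin(x)^3 + 12*sin(x)^2 + 11*sin(x) - 4)*cos(x)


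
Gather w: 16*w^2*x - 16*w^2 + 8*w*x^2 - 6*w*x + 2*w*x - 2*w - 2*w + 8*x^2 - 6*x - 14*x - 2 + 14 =w^2*(16*x - 16) + w*(8*x^2 - 4*x - 4) + 8*x^2 - 20*x + 12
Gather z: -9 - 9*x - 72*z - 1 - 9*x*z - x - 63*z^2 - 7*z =-10*x - 63*z^2 + z*(-9*x - 79) - 10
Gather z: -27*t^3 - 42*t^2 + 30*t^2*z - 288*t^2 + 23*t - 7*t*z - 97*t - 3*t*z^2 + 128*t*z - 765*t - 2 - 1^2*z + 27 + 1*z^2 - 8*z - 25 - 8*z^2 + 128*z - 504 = -27*t^3 - 330*t^2 - 839*t + z^2*(-3*t - 7) + z*(30*t^2 + 121*t + 119) - 504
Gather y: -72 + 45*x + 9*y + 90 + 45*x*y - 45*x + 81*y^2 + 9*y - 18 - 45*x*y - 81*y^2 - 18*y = 0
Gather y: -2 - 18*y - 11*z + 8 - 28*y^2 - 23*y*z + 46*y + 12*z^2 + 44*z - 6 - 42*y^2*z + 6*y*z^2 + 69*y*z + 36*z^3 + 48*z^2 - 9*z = y^2*(-42*z - 28) + y*(6*z^2 + 46*z + 28) + 36*z^3 + 60*z^2 + 24*z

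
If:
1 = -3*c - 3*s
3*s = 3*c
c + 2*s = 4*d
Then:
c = -1/6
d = -1/8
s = -1/6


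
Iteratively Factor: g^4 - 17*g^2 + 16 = (g + 1)*(g^3 - g^2 - 16*g + 16) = (g + 1)*(g + 4)*(g^2 - 5*g + 4) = (g - 4)*(g + 1)*(g + 4)*(g - 1)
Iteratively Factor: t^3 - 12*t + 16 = (t + 4)*(t^2 - 4*t + 4) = (t - 2)*(t + 4)*(t - 2)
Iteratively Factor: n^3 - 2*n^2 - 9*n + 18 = (n - 2)*(n^2 - 9) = (n - 3)*(n - 2)*(n + 3)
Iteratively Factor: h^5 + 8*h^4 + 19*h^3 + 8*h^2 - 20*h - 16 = (h + 1)*(h^4 + 7*h^3 + 12*h^2 - 4*h - 16) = (h + 1)*(h + 2)*(h^3 + 5*h^2 + 2*h - 8) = (h + 1)*(h + 2)*(h + 4)*(h^2 + h - 2) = (h + 1)*(h + 2)^2*(h + 4)*(h - 1)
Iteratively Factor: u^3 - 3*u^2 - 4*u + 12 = (u - 3)*(u^2 - 4) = (u - 3)*(u - 2)*(u + 2)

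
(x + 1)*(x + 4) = x^2 + 5*x + 4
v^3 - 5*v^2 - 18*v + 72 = (v - 6)*(v - 3)*(v + 4)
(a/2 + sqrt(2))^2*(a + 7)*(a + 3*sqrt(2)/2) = a^4/4 + 7*a^3/4 + 11*sqrt(2)*a^3/8 + 5*a^2 + 77*sqrt(2)*a^2/8 + 3*sqrt(2)*a + 35*a + 21*sqrt(2)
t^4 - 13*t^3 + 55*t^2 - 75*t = t*(t - 5)^2*(t - 3)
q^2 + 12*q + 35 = (q + 5)*(q + 7)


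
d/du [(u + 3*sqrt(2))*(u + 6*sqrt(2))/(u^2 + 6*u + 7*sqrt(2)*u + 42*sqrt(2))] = 2*(-sqrt(2)*u^2 + 3*u^2 - 36*u + 42*sqrt(2)*u - 126*sqrt(2) + 270)/(u^4 + 12*u^3 + 14*sqrt(2)*u^3 + 134*u^2 + 168*sqrt(2)*u^2 + 504*sqrt(2)*u + 1176*u + 3528)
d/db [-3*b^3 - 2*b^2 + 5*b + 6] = -9*b^2 - 4*b + 5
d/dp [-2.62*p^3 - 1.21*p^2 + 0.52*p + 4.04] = -7.86*p^2 - 2.42*p + 0.52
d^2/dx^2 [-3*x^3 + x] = -18*x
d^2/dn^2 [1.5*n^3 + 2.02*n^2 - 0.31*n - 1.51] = 9.0*n + 4.04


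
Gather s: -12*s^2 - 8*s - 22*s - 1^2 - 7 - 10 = -12*s^2 - 30*s - 18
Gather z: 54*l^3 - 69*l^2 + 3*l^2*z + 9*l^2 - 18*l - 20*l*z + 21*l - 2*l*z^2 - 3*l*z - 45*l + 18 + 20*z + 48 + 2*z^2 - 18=54*l^3 - 60*l^2 - 42*l + z^2*(2 - 2*l) + z*(3*l^2 - 23*l + 20) + 48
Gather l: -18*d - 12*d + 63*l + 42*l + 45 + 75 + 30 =-30*d + 105*l + 150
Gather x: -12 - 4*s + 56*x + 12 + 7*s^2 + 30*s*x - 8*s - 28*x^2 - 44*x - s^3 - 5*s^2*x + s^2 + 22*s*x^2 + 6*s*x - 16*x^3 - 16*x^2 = -s^3 + 8*s^2 - 12*s - 16*x^3 + x^2*(22*s - 44) + x*(-5*s^2 + 36*s + 12)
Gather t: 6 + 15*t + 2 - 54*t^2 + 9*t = -54*t^2 + 24*t + 8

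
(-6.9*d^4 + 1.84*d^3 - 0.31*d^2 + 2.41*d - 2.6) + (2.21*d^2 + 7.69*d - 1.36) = -6.9*d^4 + 1.84*d^3 + 1.9*d^2 + 10.1*d - 3.96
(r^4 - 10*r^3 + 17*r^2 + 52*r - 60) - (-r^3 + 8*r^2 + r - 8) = r^4 - 9*r^3 + 9*r^2 + 51*r - 52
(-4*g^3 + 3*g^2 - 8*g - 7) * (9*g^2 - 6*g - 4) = -36*g^5 + 51*g^4 - 74*g^3 - 27*g^2 + 74*g + 28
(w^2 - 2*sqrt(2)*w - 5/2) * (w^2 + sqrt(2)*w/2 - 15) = w^4 - 3*sqrt(2)*w^3/2 - 39*w^2/2 + 115*sqrt(2)*w/4 + 75/2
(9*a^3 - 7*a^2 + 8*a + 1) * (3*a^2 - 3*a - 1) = 27*a^5 - 48*a^4 + 36*a^3 - 14*a^2 - 11*a - 1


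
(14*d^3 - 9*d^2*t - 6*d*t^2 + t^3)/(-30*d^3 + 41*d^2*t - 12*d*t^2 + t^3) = (-14*d^2 - 5*d*t + t^2)/(30*d^2 - 11*d*t + t^2)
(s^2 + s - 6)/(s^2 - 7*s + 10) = (s + 3)/(s - 5)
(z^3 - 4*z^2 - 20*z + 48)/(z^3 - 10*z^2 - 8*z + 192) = (z - 2)/(z - 8)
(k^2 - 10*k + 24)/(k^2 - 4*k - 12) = (k - 4)/(k + 2)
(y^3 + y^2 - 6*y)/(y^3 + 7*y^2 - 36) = y/(y + 6)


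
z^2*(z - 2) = z^3 - 2*z^2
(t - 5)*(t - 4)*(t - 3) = t^3 - 12*t^2 + 47*t - 60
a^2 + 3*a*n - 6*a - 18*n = (a - 6)*(a + 3*n)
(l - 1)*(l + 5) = l^2 + 4*l - 5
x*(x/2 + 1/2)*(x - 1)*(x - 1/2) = x^4/2 - x^3/4 - x^2/2 + x/4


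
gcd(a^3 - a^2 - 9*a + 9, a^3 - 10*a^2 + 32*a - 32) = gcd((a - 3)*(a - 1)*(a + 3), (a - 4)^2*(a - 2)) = 1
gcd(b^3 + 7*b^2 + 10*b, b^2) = b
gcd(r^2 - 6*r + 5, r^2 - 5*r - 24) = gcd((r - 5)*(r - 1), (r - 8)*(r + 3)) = 1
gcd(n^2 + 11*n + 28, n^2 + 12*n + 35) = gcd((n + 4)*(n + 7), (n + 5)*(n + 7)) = n + 7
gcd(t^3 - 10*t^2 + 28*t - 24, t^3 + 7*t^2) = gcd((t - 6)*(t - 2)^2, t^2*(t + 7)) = 1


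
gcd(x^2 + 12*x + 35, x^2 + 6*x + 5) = x + 5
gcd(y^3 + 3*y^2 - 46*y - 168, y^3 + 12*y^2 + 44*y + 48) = y^2 + 10*y + 24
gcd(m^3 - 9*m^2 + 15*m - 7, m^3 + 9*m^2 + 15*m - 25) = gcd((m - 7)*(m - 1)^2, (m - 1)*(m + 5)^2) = m - 1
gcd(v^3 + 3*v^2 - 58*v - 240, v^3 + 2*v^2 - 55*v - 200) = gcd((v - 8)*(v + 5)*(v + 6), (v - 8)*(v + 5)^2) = v^2 - 3*v - 40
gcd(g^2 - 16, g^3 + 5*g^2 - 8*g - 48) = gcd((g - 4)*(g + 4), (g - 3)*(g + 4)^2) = g + 4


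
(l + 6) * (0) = 0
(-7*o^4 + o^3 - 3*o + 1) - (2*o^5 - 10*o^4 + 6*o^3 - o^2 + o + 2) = -2*o^5 + 3*o^4 - 5*o^3 + o^2 - 4*o - 1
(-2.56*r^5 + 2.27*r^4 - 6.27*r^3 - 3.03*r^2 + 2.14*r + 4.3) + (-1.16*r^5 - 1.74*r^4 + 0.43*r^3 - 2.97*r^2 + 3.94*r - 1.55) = -3.72*r^5 + 0.53*r^4 - 5.84*r^3 - 6.0*r^2 + 6.08*r + 2.75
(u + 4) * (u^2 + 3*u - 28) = u^3 + 7*u^2 - 16*u - 112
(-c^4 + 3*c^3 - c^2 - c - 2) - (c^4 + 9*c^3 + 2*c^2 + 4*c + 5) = -2*c^4 - 6*c^3 - 3*c^2 - 5*c - 7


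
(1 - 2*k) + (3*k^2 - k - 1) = 3*k^2 - 3*k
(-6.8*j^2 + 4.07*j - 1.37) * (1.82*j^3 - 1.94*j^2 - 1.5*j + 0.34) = -12.376*j^5 + 20.5994*j^4 - 0.189200000000001*j^3 - 5.7592*j^2 + 3.4388*j - 0.4658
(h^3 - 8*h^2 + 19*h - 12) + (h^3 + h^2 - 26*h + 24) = 2*h^3 - 7*h^2 - 7*h + 12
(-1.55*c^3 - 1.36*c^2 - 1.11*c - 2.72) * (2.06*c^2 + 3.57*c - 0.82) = -3.193*c^5 - 8.3351*c^4 - 5.8708*c^3 - 8.4507*c^2 - 8.8002*c + 2.2304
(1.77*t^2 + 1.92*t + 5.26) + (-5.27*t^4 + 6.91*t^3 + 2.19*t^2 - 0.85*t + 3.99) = -5.27*t^4 + 6.91*t^3 + 3.96*t^2 + 1.07*t + 9.25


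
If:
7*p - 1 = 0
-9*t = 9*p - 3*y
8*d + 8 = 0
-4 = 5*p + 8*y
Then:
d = -1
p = 1/7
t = -19/56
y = -33/56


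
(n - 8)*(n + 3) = n^2 - 5*n - 24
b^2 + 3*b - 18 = (b - 3)*(b + 6)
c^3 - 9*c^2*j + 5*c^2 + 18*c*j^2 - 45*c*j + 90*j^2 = (c + 5)*(c - 6*j)*(c - 3*j)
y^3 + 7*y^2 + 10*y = y*(y + 2)*(y + 5)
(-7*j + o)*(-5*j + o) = 35*j^2 - 12*j*o + o^2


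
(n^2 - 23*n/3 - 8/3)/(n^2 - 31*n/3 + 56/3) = (3*n + 1)/(3*n - 7)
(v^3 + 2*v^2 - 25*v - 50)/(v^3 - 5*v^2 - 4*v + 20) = (v + 5)/(v - 2)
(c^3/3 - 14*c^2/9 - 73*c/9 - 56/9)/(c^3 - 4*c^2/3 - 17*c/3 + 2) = (3*c^3 - 14*c^2 - 73*c - 56)/(3*(3*c^3 - 4*c^2 - 17*c + 6))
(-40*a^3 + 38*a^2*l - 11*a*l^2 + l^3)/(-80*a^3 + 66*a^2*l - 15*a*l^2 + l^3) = (4*a - l)/(8*a - l)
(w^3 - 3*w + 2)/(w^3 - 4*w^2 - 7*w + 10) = (w - 1)/(w - 5)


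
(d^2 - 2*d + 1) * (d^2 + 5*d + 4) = d^4 + 3*d^3 - 5*d^2 - 3*d + 4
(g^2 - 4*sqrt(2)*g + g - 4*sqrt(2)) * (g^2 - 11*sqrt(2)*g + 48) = g^4 - 15*sqrt(2)*g^3 + g^3 - 15*sqrt(2)*g^2 + 136*g^2 - 192*sqrt(2)*g + 136*g - 192*sqrt(2)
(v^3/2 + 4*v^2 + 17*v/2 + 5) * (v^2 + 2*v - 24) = v^5/2 + 5*v^4 + 9*v^3/2 - 74*v^2 - 194*v - 120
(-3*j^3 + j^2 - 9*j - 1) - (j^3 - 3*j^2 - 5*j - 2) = -4*j^3 + 4*j^2 - 4*j + 1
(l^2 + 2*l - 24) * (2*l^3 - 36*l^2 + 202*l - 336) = 2*l^5 - 32*l^4 + 82*l^3 + 932*l^2 - 5520*l + 8064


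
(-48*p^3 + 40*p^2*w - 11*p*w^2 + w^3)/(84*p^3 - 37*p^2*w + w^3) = (-4*p + w)/(7*p + w)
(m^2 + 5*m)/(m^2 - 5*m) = (m + 5)/(m - 5)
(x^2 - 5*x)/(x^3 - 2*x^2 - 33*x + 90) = x/(x^2 + 3*x - 18)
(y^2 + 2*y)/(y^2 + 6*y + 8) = y/(y + 4)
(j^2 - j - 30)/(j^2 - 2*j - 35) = (j - 6)/(j - 7)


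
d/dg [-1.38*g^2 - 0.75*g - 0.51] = -2.76*g - 0.75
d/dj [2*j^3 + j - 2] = 6*j^2 + 1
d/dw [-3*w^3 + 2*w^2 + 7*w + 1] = -9*w^2 + 4*w + 7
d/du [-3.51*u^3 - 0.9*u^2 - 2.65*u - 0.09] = -10.53*u^2 - 1.8*u - 2.65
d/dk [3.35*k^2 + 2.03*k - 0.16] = 6.7*k + 2.03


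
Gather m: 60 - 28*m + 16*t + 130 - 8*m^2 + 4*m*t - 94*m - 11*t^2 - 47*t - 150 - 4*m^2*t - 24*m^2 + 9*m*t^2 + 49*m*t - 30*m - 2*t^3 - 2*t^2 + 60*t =m^2*(-4*t - 32) + m*(9*t^2 + 53*t - 152) - 2*t^3 - 13*t^2 + 29*t + 40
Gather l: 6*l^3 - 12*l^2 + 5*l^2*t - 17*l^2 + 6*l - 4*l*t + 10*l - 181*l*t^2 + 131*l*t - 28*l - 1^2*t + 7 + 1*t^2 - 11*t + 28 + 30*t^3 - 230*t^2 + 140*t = 6*l^3 + l^2*(5*t - 29) + l*(-181*t^2 + 127*t - 12) + 30*t^3 - 229*t^2 + 128*t + 35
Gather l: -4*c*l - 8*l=l*(-4*c - 8)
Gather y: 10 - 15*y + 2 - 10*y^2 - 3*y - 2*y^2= -12*y^2 - 18*y + 12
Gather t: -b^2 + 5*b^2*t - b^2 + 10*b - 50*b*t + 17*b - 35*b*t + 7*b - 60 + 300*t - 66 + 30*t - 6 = -2*b^2 + 34*b + t*(5*b^2 - 85*b + 330) - 132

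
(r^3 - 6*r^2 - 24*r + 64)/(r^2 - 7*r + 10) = (r^2 - 4*r - 32)/(r - 5)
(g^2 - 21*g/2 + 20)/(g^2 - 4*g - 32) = (g - 5/2)/(g + 4)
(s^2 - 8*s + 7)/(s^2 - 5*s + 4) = (s - 7)/(s - 4)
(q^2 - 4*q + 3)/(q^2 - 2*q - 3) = (q - 1)/(q + 1)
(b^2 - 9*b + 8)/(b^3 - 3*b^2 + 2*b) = (b - 8)/(b*(b - 2))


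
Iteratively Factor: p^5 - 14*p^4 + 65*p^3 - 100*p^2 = (p)*(p^4 - 14*p^3 + 65*p^2 - 100*p) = p^2*(p^3 - 14*p^2 + 65*p - 100) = p^2*(p - 5)*(p^2 - 9*p + 20) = p^2*(p - 5)^2*(p - 4)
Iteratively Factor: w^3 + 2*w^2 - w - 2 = (w - 1)*(w^2 + 3*w + 2) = (w - 1)*(w + 1)*(w + 2)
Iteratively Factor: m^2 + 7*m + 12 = (m + 3)*(m + 4)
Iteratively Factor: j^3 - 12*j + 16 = (j - 2)*(j^2 + 2*j - 8) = (j - 2)*(j + 4)*(j - 2)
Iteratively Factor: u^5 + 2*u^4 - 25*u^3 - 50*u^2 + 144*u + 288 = (u + 2)*(u^4 - 25*u^2 + 144) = (u - 4)*(u + 2)*(u^3 + 4*u^2 - 9*u - 36) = (u - 4)*(u + 2)*(u + 4)*(u^2 - 9) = (u - 4)*(u - 3)*(u + 2)*(u + 4)*(u + 3)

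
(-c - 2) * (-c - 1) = c^2 + 3*c + 2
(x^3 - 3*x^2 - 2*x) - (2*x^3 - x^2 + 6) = -x^3 - 2*x^2 - 2*x - 6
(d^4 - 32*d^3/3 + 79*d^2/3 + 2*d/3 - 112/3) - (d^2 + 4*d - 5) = d^4 - 32*d^3/3 + 76*d^2/3 - 10*d/3 - 97/3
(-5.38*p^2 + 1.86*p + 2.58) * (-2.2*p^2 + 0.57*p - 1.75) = 11.836*p^4 - 7.1586*p^3 + 4.7992*p^2 - 1.7844*p - 4.515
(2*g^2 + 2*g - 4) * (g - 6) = 2*g^3 - 10*g^2 - 16*g + 24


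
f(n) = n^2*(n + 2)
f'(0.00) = 0.00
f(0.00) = 0.00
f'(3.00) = 39.00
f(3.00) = 45.00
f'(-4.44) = 41.38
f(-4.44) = -48.10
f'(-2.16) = 5.36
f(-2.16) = -0.75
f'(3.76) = 57.45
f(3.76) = 81.43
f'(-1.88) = 3.08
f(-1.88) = 0.42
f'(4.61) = 82.20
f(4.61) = 140.48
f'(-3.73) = 26.82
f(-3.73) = -24.07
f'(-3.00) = 15.00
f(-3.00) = -9.00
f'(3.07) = 40.55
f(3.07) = 47.78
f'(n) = n^2 + 2*n*(n + 2)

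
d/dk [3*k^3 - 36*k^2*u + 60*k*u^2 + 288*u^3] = 9*k^2 - 72*k*u + 60*u^2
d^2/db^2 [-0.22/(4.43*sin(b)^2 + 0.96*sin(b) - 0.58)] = (17.269912*sin(b)^4 + 2.806848*sin(b)^3 - 23.441044*sin(b)^2 - 5.4912*sin(b) - 1.53604)/(4.43*sin(b)^2 + 0.96*sin(b) - 0.58)^3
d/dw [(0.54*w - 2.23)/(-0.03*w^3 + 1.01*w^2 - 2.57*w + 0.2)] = (0.0324*w^3 - 0.7461*w^2 + 4.5046*w - 5.6231)/(0.0009*w^6 - 0.0606*w^5 + 1.1743*w^4 - 5.2034*w^3 + 7.0089*w^2 - 1.028*w + 0.04)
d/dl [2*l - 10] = 2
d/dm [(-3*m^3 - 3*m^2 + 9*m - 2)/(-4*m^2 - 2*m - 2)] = (6*m^4 + 6*m^3 + 30*m^2 - 2*m - 11)/(2*(4*m^4 + 4*m^3 + 5*m^2 + 2*m + 1))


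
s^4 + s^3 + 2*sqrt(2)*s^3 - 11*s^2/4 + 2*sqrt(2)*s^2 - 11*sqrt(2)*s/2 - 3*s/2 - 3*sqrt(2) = (s - 3/2)*(s + 1/2)*(s + 2)*(s + 2*sqrt(2))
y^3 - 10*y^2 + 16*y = y*(y - 8)*(y - 2)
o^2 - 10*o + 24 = (o - 6)*(o - 4)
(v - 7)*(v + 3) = v^2 - 4*v - 21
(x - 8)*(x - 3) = x^2 - 11*x + 24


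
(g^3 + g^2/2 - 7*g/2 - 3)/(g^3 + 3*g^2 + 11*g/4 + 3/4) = 2*(g - 2)/(2*g + 1)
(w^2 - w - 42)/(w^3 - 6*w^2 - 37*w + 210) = 1/(w - 5)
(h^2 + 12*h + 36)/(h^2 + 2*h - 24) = (h + 6)/(h - 4)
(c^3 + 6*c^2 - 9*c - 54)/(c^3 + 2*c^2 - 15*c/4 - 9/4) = 4*(c^2 + 3*c - 18)/(4*c^2 - 4*c - 3)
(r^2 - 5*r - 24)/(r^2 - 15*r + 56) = (r + 3)/(r - 7)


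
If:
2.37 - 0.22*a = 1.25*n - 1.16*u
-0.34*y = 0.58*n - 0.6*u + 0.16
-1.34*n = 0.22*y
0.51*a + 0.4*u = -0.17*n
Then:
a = 0.77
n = 0.61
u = -1.24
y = -3.70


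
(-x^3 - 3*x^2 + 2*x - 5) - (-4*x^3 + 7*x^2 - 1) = 3*x^3 - 10*x^2 + 2*x - 4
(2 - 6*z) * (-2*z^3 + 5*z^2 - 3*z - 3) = 12*z^4 - 34*z^3 + 28*z^2 + 12*z - 6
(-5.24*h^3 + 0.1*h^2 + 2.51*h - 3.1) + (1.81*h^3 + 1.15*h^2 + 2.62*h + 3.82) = -3.43*h^3 + 1.25*h^2 + 5.13*h + 0.72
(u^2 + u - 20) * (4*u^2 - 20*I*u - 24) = 4*u^4 + 4*u^3 - 20*I*u^3 - 104*u^2 - 20*I*u^2 - 24*u + 400*I*u + 480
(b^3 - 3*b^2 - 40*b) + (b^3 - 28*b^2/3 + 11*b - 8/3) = 2*b^3 - 37*b^2/3 - 29*b - 8/3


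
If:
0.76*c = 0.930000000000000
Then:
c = 1.22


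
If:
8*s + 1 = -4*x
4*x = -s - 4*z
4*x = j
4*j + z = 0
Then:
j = -1/121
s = -15/121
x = -1/484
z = 4/121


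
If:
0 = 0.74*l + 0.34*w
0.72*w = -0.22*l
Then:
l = 0.00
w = 0.00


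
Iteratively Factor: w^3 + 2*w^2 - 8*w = (w)*(w^2 + 2*w - 8) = w*(w - 2)*(w + 4)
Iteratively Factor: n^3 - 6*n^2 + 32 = (n - 4)*(n^2 - 2*n - 8) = (n - 4)*(n + 2)*(n - 4)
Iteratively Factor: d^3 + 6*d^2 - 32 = (d + 4)*(d^2 + 2*d - 8) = (d + 4)^2*(d - 2)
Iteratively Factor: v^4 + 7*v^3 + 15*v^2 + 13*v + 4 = (v + 1)*(v^3 + 6*v^2 + 9*v + 4) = (v + 1)^2*(v^2 + 5*v + 4) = (v + 1)^3*(v + 4)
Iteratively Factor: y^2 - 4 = (y + 2)*(y - 2)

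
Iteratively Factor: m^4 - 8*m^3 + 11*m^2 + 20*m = (m)*(m^3 - 8*m^2 + 11*m + 20) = m*(m - 4)*(m^2 - 4*m - 5) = m*(m - 4)*(m + 1)*(m - 5)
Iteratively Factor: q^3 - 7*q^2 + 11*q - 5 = (q - 1)*(q^2 - 6*q + 5) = (q - 5)*(q - 1)*(q - 1)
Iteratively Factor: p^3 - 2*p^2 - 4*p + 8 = (p + 2)*(p^2 - 4*p + 4) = (p - 2)*(p + 2)*(p - 2)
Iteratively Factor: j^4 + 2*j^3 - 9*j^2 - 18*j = (j + 3)*(j^3 - j^2 - 6*j) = (j - 3)*(j + 3)*(j^2 + 2*j) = j*(j - 3)*(j + 3)*(j + 2)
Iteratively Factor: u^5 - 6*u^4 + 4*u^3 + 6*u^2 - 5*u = (u - 1)*(u^4 - 5*u^3 - u^2 + 5*u) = (u - 1)^2*(u^3 - 4*u^2 - 5*u) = (u - 1)^2*(u + 1)*(u^2 - 5*u) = (u - 5)*(u - 1)^2*(u + 1)*(u)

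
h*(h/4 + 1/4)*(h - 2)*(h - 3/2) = h^4/4 - 5*h^3/8 - h^2/8 + 3*h/4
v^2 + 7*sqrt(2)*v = v*(v + 7*sqrt(2))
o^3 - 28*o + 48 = (o - 4)*(o - 2)*(o + 6)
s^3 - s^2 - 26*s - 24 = (s - 6)*(s + 1)*(s + 4)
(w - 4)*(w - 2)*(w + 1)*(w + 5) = w^4 - 23*w^2 + 18*w + 40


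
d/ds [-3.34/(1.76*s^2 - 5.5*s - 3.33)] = (11.7568*s - 18.37)/(-1.76*s^2 + 5.5*s + 3.33)^2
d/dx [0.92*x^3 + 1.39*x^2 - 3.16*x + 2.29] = 2.76*x^2 + 2.78*x - 3.16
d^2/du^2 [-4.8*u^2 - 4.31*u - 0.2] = -9.60000000000000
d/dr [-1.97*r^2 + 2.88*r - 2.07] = 2.88 - 3.94*r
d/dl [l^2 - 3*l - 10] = 2*l - 3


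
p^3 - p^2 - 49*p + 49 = (p - 7)*(p - 1)*(p + 7)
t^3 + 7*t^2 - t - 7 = (t - 1)*(t + 1)*(t + 7)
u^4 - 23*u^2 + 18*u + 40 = (u - 4)*(u - 2)*(u + 1)*(u + 5)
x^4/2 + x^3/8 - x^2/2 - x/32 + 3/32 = (x/2 + 1/4)*(x - 3/4)*(x - 1/2)*(x + 1)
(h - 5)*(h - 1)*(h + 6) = h^3 - 31*h + 30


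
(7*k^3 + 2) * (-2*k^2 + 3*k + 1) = -14*k^5 + 21*k^4 + 7*k^3 - 4*k^2 + 6*k + 2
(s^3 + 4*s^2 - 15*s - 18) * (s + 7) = s^4 + 11*s^3 + 13*s^2 - 123*s - 126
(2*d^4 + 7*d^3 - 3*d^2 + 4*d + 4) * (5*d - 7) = 10*d^5 + 21*d^4 - 64*d^3 + 41*d^2 - 8*d - 28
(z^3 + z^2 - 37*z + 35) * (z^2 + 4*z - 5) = z^5 + 5*z^4 - 38*z^3 - 118*z^2 + 325*z - 175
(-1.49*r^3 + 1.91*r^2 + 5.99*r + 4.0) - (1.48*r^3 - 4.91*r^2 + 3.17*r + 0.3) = -2.97*r^3 + 6.82*r^2 + 2.82*r + 3.7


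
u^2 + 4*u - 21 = (u - 3)*(u + 7)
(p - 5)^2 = p^2 - 10*p + 25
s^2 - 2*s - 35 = (s - 7)*(s + 5)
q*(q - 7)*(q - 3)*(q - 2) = q^4 - 12*q^3 + 41*q^2 - 42*q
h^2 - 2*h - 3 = (h - 3)*(h + 1)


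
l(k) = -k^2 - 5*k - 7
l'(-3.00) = 1.00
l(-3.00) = -1.00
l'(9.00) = -23.00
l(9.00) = -133.00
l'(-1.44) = -2.12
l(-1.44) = -1.87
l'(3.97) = -12.94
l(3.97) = -42.61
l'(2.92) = -10.84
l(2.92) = -30.13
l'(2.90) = -10.80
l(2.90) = -29.91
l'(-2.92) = 0.84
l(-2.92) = -0.93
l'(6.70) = -18.40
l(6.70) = -85.39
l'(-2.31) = -0.38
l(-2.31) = -0.79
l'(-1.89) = -1.22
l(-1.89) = -1.12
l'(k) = -2*k - 5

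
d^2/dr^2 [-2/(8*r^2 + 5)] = 32*(5 - 24*r^2)/(8*r^2 + 5)^3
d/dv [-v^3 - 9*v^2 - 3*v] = -3*v^2 - 18*v - 3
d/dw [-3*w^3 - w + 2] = -9*w^2 - 1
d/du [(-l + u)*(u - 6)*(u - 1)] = -2*l*u + 7*l + 3*u^2 - 14*u + 6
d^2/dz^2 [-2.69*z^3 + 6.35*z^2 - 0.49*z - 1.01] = 12.7 - 16.14*z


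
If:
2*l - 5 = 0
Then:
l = 5/2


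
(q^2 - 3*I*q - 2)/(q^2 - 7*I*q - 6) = (q - 2*I)/(q - 6*I)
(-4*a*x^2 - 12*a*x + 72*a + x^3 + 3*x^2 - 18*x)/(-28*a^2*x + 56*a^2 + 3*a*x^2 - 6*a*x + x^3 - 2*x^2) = (x^2 + 3*x - 18)/(7*a*x - 14*a + x^2 - 2*x)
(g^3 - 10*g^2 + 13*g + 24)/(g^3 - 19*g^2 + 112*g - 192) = (g + 1)/(g - 8)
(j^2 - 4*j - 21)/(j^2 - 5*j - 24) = (j - 7)/(j - 8)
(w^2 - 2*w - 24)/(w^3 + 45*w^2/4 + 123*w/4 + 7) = 4*(w - 6)/(4*w^2 + 29*w + 7)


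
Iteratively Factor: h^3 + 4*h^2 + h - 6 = (h + 3)*(h^2 + h - 2) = (h + 2)*(h + 3)*(h - 1)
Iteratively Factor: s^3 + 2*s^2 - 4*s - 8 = (s + 2)*(s^2 - 4) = (s + 2)^2*(s - 2)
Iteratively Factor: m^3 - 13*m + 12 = (m - 3)*(m^2 + 3*m - 4) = (m - 3)*(m - 1)*(m + 4)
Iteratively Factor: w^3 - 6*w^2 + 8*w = (w - 2)*(w^2 - 4*w) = (w - 4)*(w - 2)*(w)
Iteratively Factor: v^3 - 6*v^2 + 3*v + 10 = (v - 2)*(v^2 - 4*v - 5) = (v - 2)*(v + 1)*(v - 5)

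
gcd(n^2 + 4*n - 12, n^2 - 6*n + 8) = n - 2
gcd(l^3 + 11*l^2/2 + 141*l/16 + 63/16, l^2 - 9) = l + 3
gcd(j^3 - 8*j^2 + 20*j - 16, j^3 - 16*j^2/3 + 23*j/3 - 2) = j - 2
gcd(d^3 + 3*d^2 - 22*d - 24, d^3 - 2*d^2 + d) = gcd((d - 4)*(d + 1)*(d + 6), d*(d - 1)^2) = 1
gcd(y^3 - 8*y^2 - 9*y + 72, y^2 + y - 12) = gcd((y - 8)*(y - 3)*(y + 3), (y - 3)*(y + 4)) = y - 3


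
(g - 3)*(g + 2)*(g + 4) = g^3 + 3*g^2 - 10*g - 24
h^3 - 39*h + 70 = (h - 5)*(h - 2)*(h + 7)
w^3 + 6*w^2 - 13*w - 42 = (w - 3)*(w + 2)*(w + 7)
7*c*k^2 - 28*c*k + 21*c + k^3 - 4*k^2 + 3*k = (7*c + k)*(k - 3)*(k - 1)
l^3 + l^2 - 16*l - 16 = (l - 4)*(l + 1)*(l + 4)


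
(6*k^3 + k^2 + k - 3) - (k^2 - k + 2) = 6*k^3 + 2*k - 5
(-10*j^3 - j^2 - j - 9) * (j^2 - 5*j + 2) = -10*j^5 + 49*j^4 - 16*j^3 - 6*j^2 + 43*j - 18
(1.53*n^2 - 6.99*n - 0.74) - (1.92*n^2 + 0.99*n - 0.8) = -0.39*n^2 - 7.98*n + 0.0600000000000001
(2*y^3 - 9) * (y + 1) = 2*y^4 + 2*y^3 - 9*y - 9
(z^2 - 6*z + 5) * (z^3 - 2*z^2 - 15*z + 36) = z^5 - 8*z^4 + 2*z^3 + 116*z^2 - 291*z + 180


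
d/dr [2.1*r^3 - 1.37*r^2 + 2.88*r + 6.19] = 6.3*r^2 - 2.74*r + 2.88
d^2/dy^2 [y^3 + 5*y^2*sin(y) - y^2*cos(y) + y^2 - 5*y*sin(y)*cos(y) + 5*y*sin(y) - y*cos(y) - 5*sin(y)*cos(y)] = -5*y^2*sin(y) + y^2*cos(y) - y*sin(y) + 10*y*sin(2*y) + 21*y*cos(y) + 6*y + 12*sin(y) + 8*cos(y) - 10*sqrt(2)*cos(2*y + pi/4) + 2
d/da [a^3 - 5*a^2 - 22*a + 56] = 3*a^2 - 10*a - 22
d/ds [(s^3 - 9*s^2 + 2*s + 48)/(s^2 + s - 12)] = (s^2 + 8*s - 8)/(s^2 + 8*s + 16)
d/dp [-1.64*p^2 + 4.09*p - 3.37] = 4.09 - 3.28*p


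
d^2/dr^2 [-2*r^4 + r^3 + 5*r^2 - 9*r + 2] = -24*r^2 + 6*r + 10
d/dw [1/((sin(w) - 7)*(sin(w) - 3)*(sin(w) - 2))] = (-3*sin(w)^2 + 24*sin(w) - 41)*cos(w)/((sin(w) - 7)^2*(sin(w) - 3)^2*(sin(w) - 2)^2)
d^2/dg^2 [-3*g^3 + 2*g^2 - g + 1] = 4 - 18*g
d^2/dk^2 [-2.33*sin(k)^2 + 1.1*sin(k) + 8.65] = -1.1*sin(k) - 4.66*cos(2*k)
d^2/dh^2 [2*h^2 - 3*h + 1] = 4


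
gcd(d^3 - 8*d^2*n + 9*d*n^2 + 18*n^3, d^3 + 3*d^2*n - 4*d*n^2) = 1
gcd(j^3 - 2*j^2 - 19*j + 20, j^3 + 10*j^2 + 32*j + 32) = j + 4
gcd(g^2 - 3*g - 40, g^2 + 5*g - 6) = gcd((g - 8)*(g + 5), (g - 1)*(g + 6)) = 1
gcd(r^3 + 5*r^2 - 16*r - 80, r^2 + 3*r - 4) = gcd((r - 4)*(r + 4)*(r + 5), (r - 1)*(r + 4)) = r + 4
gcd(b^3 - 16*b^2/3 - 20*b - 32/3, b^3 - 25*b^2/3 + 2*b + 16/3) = b^2 - 22*b/3 - 16/3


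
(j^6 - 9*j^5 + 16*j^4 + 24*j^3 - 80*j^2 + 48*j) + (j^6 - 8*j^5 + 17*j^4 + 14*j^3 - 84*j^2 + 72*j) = 2*j^6 - 17*j^5 + 33*j^4 + 38*j^3 - 164*j^2 + 120*j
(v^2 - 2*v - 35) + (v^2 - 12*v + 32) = 2*v^2 - 14*v - 3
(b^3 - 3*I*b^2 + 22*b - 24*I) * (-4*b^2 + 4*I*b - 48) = -4*b^5 + 16*I*b^4 - 124*b^3 + 328*I*b^2 - 960*b + 1152*I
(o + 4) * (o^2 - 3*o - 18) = o^3 + o^2 - 30*o - 72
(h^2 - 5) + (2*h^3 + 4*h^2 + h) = 2*h^3 + 5*h^2 + h - 5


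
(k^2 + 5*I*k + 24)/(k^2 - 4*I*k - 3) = (k + 8*I)/(k - I)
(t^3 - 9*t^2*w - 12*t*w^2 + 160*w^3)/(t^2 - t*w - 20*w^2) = t - 8*w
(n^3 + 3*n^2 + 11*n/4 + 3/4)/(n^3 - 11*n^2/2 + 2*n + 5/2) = (2*n^2 + 5*n + 3)/(2*(n^2 - 6*n + 5))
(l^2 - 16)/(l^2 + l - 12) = (l - 4)/(l - 3)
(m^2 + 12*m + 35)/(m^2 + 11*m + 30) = (m + 7)/(m + 6)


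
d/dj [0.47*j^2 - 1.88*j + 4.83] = 0.94*j - 1.88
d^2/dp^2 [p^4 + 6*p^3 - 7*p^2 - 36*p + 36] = 12*p^2 + 36*p - 14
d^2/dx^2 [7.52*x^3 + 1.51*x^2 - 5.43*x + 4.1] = 45.12*x + 3.02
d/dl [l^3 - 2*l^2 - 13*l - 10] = 3*l^2 - 4*l - 13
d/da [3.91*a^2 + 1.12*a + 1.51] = 7.82*a + 1.12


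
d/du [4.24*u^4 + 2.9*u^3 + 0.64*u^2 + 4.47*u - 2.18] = 16.96*u^3 + 8.7*u^2 + 1.28*u + 4.47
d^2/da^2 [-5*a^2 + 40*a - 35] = -10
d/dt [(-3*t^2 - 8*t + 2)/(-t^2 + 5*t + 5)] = (-23*t^2 - 26*t - 50)/(t^4 - 10*t^3 + 15*t^2 + 50*t + 25)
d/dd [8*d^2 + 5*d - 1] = 16*d + 5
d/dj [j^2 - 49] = 2*j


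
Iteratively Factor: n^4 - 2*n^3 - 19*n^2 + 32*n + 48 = (n + 4)*(n^3 - 6*n^2 + 5*n + 12) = (n - 3)*(n + 4)*(n^2 - 3*n - 4) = (n - 4)*(n - 3)*(n + 4)*(n + 1)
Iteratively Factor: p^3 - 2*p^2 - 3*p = (p - 3)*(p^2 + p) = (p - 3)*(p + 1)*(p)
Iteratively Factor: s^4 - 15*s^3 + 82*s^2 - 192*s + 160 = (s - 5)*(s^3 - 10*s^2 + 32*s - 32) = (s - 5)*(s - 4)*(s^2 - 6*s + 8) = (s - 5)*(s - 4)^2*(s - 2)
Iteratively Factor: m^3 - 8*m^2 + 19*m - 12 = (m - 3)*(m^2 - 5*m + 4) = (m - 4)*(m - 3)*(m - 1)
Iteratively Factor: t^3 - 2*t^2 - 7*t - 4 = (t + 1)*(t^2 - 3*t - 4) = (t + 1)^2*(t - 4)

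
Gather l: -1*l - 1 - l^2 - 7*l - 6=-l^2 - 8*l - 7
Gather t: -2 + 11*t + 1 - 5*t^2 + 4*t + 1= -5*t^2 + 15*t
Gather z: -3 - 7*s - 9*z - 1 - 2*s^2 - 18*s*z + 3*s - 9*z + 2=-2*s^2 - 4*s + z*(-18*s - 18) - 2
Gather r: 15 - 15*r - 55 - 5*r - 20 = -20*r - 60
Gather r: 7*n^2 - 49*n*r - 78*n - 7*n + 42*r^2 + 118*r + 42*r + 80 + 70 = 7*n^2 - 85*n + 42*r^2 + r*(160 - 49*n) + 150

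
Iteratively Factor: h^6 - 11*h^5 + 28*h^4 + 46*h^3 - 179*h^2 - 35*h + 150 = (h + 2)*(h^5 - 13*h^4 + 54*h^3 - 62*h^2 - 55*h + 75) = (h + 1)*(h + 2)*(h^4 - 14*h^3 + 68*h^2 - 130*h + 75) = (h - 3)*(h + 1)*(h + 2)*(h^3 - 11*h^2 + 35*h - 25) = (h - 5)*(h - 3)*(h + 1)*(h + 2)*(h^2 - 6*h + 5) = (h - 5)*(h - 3)*(h - 1)*(h + 1)*(h + 2)*(h - 5)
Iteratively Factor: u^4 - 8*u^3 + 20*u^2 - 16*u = (u - 2)*(u^3 - 6*u^2 + 8*u) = (u - 4)*(u - 2)*(u^2 - 2*u) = (u - 4)*(u - 2)^2*(u)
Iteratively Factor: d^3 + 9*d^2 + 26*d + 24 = (d + 3)*(d^2 + 6*d + 8) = (d + 3)*(d + 4)*(d + 2)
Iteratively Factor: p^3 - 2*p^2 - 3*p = (p + 1)*(p^2 - 3*p) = p*(p + 1)*(p - 3)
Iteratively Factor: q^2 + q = (q)*(q + 1)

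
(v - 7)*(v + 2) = v^2 - 5*v - 14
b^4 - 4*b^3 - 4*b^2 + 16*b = b*(b - 4)*(b - 2)*(b + 2)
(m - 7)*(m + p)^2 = m^3 + 2*m^2*p - 7*m^2 + m*p^2 - 14*m*p - 7*p^2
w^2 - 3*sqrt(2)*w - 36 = (w - 6*sqrt(2))*(w + 3*sqrt(2))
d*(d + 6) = d^2 + 6*d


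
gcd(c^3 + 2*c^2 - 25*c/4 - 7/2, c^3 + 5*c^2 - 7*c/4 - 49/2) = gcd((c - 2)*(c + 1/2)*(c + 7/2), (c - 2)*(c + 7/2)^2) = c^2 + 3*c/2 - 7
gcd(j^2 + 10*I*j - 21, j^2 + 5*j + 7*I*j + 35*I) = j + 7*I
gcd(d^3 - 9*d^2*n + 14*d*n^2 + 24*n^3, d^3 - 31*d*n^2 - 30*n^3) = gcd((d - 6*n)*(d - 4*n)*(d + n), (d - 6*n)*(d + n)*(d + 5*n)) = d^2 - 5*d*n - 6*n^2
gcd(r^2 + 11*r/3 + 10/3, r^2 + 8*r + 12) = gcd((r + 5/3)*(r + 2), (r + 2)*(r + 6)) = r + 2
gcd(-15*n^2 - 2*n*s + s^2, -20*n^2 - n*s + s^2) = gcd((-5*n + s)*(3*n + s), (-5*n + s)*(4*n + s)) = -5*n + s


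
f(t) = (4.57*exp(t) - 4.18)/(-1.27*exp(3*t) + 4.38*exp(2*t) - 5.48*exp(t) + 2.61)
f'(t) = (4.57*exp(t) - 4.18)*(3.81*exp(3*t) - 8.76*exp(2*t) + 5.48*exp(t))/(-1.27*exp(3*t) + 4.38*exp(2*t) - 5.48*exp(t) + 2.61)^2 + 4.57*exp(t)/(-1.27*exp(3*t) + 4.38*exp(2*t) - 5.48*exp(t) + 2.61) = (11.6078*exp(3*t) - 35.9424*exp(2*t) + 36.6168*exp(t) - 10.9787)*exp(t)/(1.6129*exp(6*t) - 11.1252*exp(5*t) + 33.1036*exp(4*t) - 54.6342*exp(3*t) + 52.894*exp(2*t) - 28.6056*exp(t) + 6.8121)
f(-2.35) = -1.76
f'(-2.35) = -0.16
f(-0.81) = -2.32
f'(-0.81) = -0.40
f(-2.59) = -1.73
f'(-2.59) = -0.13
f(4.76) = -0.00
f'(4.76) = 0.00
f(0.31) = 33.23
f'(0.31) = 555.44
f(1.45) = -0.39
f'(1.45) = 1.07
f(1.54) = -0.30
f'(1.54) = 0.81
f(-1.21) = -2.12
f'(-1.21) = -0.50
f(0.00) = 1.62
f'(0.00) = 22.63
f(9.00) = 0.00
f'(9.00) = 0.00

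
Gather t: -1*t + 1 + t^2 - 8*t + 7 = t^2 - 9*t + 8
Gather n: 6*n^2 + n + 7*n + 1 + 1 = 6*n^2 + 8*n + 2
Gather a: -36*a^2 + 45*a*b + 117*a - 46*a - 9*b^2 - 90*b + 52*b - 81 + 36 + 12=-36*a^2 + a*(45*b + 71) - 9*b^2 - 38*b - 33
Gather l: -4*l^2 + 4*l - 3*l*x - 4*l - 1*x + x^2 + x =-4*l^2 - 3*l*x + x^2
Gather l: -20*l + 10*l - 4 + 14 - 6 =4 - 10*l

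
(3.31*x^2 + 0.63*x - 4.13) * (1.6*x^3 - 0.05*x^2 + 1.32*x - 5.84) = 5.296*x^5 + 0.8425*x^4 - 2.2703*x^3 - 18.2923*x^2 - 9.1308*x + 24.1192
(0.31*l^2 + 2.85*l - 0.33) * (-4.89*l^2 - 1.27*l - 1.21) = -1.5159*l^4 - 14.3302*l^3 - 2.3809*l^2 - 3.0294*l + 0.3993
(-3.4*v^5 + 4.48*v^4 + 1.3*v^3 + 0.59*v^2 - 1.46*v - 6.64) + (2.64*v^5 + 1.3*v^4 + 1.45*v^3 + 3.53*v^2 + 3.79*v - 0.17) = -0.76*v^5 + 5.78*v^4 + 2.75*v^3 + 4.12*v^2 + 2.33*v - 6.81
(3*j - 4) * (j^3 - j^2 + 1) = 3*j^4 - 7*j^3 + 4*j^2 + 3*j - 4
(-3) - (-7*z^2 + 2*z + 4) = 7*z^2 - 2*z - 7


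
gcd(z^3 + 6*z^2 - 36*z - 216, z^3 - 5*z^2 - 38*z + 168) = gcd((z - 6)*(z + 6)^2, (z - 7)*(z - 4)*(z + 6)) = z + 6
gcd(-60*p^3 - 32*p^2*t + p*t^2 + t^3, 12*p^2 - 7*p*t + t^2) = 1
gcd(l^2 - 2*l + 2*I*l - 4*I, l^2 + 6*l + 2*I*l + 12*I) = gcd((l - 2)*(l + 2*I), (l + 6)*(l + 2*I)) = l + 2*I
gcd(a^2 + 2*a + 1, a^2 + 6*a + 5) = a + 1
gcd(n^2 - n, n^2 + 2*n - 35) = 1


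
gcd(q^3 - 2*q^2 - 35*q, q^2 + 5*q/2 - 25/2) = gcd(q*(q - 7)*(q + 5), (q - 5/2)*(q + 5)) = q + 5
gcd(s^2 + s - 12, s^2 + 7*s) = 1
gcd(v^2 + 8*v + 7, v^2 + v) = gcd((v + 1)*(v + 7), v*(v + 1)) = v + 1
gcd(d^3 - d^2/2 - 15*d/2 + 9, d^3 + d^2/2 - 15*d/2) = d + 3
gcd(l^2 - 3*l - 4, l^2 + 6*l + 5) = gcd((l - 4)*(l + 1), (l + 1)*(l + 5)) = l + 1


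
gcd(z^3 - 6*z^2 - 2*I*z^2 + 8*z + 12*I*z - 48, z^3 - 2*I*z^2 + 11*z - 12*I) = z - 4*I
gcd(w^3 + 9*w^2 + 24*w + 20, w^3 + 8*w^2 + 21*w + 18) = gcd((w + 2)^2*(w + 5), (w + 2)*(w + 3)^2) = w + 2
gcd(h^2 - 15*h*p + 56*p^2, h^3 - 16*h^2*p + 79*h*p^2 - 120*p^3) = -h + 8*p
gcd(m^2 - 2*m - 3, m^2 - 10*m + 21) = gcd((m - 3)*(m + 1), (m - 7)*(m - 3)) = m - 3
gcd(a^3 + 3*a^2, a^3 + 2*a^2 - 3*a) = a^2 + 3*a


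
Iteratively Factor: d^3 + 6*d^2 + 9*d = (d)*(d^2 + 6*d + 9) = d*(d + 3)*(d + 3)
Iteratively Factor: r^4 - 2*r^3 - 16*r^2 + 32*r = (r - 2)*(r^3 - 16*r) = r*(r - 2)*(r^2 - 16) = r*(r - 2)*(r + 4)*(r - 4)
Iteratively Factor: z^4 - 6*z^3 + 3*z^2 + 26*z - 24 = (z + 2)*(z^3 - 8*z^2 + 19*z - 12) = (z - 1)*(z + 2)*(z^2 - 7*z + 12) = (z - 3)*(z - 1)*(z + 2)*(z - 4)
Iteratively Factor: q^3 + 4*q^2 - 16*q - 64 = (q + 4)*(q^2 - 16) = (q + 4)^2*(q - 4)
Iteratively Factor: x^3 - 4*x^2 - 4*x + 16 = (x - 4)*(x^2 - 4) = (x - 4)*(x + 2)*(x - 2)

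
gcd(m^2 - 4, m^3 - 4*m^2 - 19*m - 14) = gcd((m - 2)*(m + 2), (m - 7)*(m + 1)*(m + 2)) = m + 2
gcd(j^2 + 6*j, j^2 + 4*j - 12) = j + 6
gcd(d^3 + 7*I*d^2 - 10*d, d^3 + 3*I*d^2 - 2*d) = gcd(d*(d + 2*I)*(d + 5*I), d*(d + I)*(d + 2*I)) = d^2 + 2*I*d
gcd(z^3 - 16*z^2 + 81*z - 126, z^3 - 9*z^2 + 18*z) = z^2 - 9*z + 18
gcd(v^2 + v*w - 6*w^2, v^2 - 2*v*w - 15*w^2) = v + 3*w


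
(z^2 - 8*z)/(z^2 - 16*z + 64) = z/(z - 8)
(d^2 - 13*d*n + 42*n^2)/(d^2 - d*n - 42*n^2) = (d - 6*n)/(d + 6*n)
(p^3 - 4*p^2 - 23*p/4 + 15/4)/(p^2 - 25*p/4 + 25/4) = (4*p^2 + 4*p - 3)/(4*p - 5)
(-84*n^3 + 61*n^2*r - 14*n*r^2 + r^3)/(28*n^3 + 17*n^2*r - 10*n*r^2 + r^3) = (-3*n + r)/(n + r)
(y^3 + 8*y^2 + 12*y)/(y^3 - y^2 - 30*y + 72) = y*(y + 2)/(y^2 - 7*y + 12)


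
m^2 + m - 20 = (m - 4)*(m + 5)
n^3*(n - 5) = n^4 - 5*n^3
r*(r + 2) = r^2 + 2*r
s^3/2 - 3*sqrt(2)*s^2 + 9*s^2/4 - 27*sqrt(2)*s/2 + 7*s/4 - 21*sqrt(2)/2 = (s/2 + 1/2)*(s + 7/2)*(s - 6*sqrt(2))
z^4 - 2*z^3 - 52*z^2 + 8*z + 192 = (z - 8)*(z - 2)*(z + 2)*(z + 6)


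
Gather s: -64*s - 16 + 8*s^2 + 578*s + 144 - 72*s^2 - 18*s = -64*s^2 + 496*s + 128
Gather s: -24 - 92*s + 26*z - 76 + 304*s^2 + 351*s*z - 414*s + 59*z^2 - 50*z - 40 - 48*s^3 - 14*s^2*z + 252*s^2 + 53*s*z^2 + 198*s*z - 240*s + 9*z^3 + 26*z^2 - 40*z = -48*s^3 + s^2*(556 - 14*z) + s*(53*z^2 + 549*z - 746) + 9*z^3 + 85*z^2 - 64*z - 140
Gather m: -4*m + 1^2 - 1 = -4*m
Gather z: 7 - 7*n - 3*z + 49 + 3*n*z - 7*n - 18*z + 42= -14*n + z*(3*n - 21) + 98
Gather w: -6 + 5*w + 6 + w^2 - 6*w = w^2 - w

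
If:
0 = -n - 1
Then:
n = -1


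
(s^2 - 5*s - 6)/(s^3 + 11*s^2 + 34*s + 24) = (s - 6)/(s^2 + 10*s + 24)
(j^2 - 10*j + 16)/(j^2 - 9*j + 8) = (j - 2)/(j - 1)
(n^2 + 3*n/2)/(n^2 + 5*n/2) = (2*n + 3)/(2*n + 5)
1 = 1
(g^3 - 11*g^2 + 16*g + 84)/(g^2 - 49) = (g^2 - 4*g - 12)/(g + 7)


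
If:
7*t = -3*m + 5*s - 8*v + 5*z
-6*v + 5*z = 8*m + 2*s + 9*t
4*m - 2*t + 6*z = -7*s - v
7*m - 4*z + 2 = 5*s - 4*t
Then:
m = -465*z/1498 - 361/1498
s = 241/1498 - 395*z/1498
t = 909*z/749 + 92/749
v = 125/1498 - 727*z/1498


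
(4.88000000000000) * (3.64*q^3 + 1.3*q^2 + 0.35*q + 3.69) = 17.7632*q^3 + 6.344*q^2 + 1.708*q + 18.0072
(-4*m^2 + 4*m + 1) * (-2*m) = 8*m^3 - 8*m^2 - 2*m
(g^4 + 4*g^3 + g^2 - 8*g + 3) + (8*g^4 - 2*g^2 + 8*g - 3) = 9*g^4 + 4*g^3 - g^2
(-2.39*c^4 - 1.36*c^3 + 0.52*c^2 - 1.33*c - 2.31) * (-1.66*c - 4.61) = 3.9674*c^5 + 13.2755*c^4 + 5.4064*c^3 - 0.1894*c^2 + 9.9659*c + 10.6491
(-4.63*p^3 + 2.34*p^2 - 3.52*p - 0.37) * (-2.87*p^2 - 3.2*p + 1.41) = 13.2881*p^5 + 8.1002*p^4 - 3.9139*p^3 + 15.6253*p^2 - 3.7792*p - 0.5217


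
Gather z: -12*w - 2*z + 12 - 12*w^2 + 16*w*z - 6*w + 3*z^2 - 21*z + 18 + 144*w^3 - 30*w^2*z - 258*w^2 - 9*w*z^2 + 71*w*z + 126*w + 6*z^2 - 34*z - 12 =144*w^3 - 270*w^2 + 108*w + z^2*(9 - 9*w) + z*(-30*w^2 + 87*w - 57) + 18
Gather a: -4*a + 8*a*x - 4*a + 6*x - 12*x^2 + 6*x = a*(8*x - 8) - 12*x^2 + 12*x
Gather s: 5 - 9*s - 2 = 3 - 9*s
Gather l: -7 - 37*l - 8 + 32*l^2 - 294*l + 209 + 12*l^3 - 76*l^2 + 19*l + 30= 12*l^3 - 44*l^2 - 312*l + 224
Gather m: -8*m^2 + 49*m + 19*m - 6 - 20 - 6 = -8*m^2 + 68*m - 32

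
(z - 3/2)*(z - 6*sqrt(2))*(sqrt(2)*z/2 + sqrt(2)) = sqrt(2)*z^3/2 - 6*z^2 + sqrt(2)*z^2/4 - 3*z - 3*sqrt(2)*z/2 + 18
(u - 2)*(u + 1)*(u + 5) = u^3 + 4*u^2 - 7*u - 10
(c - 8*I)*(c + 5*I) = c^2 - 3*I*c + 40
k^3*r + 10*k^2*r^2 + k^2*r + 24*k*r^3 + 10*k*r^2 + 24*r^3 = (k + 4*r)*(k + 6*r)*(k*r + r)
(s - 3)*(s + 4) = s^2 + s - 12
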